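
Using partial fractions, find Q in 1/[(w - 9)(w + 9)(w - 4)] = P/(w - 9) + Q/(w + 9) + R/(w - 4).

Cover-up at w = -9: Q = 1/[(-9 - 9)(-9 - 4)] = 1/[(-18)(-13)] = 1/234


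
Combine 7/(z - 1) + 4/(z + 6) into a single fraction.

Common denominator (z - 1)(z + 6). Numerator: 7(z + 6) + 4(z - 1) = (7z + 42) + (4z - 4) = 11z + 38
Result: (11z + 38)/[(z - 1)(z + 6)]


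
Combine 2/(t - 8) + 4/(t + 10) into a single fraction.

Common denominator (t - 8)(t + 10). Numerator: 2(t + 10) + 4(t - 8) = (2t + 20) + (4t - 32) = 6t - 12
Result: (6t - 12)/[(t - 8)(t + 10)]


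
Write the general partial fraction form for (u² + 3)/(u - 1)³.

Repeated linear factor (power 3): α/(u - 1) + β/(u - 1)² + γ/(u - 1)³


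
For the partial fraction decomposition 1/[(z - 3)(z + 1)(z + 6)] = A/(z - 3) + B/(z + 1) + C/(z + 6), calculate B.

Cover-up at z = -1: B = 1/[(-1 - 3)(-1 + 6)] = 1/[(-4)(5)] = -1/20


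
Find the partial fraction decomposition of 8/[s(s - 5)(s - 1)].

Using cover-up method: P = 8/5, Q = 2/5, R = -2
Result: (8/5)/s + (2/5)/(s - 5) - 2/(s - 1)


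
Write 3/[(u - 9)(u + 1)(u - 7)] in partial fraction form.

Using cover-up method: P = 3/20, Q = 3/80, R = -3/16
Result: (3/20)/(u - 9) + (3/80)/(u + 1) - (3/16)/(u - 7)


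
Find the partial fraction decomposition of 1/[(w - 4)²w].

Cover-up at w=0: R = 1/(0 - 4)² = 1/16. Cover-up at w=4: Q = 1/(4 - 0) = 1/4. Comparing w² coeff: P = -R = -1/16
Result: (-1/16)/(w - 4) + (1/4)/(w - 4)² + (1/16)/w


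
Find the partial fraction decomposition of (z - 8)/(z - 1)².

(z - 8) = P(z - 1) + Q. At z = 1: Q = 1·1 - 8 = -7. Coeff of z: P = 1
Result: 1/(z - 1) - 7/(z - 1)²


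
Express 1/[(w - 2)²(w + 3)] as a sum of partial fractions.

Cover-up at w=-3: γ = 1/(-3 - 2)² = 1/25. Cover-up at w=2: β = 1/(2 + 3) = 1/5. Comparing w² coeff: α = -γ = -1/25
Result: (-1/25)/(w - 2) + (1/5)/(w - 2)² + (1/25)/(w + 3)


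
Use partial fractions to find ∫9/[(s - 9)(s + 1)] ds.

Decompose: 9/[(s - 9)(s + 1)] = (9/10)/(s - 9) - (9/10)/(s + 1). Integrate each term: (9/10) ln|(s - 9)| - (9/10) ln|(s + 1)| + C


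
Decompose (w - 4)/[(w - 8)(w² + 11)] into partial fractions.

At w=8: α = (1·8 - 4)/(8² + 11) = 4/75. β = -α = -4/75, γ = 1 - 8·α = 43/75
Result: (4/75)/(w - 8) - ((4/75)w - 43/75)/(w² + 11)


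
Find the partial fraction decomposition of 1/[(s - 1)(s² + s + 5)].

Cover-up at s = 1: P = 1/(1² + 1·1 + 5) = 1/7. Then Q = -P = -1/7, R = -P·(1 + 1) = -2/7
Result: (1/7)/(s - 1) - ((1/7)s + 2/7)/(s² + s + 5)


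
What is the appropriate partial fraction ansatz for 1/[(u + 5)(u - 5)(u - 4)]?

Three distinct linear factors: P/(u + 5) + Q/(u - 5) + R/(u - 4)


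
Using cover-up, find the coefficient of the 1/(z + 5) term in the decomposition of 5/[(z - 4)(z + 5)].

Cover (z + 5), set z=-5: 5/((z - 4) at z=-5) = 5/(-9) = -5/9


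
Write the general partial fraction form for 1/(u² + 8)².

Repeated quadratic factor: (Pu + Q)/(u² + 8) + (Ru + S)/(u² + 8)²


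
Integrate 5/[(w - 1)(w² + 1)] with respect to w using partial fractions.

Cover-up at w=1: A = 5/(1²+1) = 5/2. Coeff matching: B = -5/2, C = -5/2. Decomposition: (5/2)/(w - 1) - ((5/2)w + 5/2)/(w² + 1). Integrate: linear → ln, quadratic → (1/2)ln + arctan: (5/2) ln|(w - 1)| - (5/4) ln(w² + 1) - (5/2) arctan(w) + C


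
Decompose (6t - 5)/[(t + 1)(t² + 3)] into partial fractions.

At t=-1: P = (6·(-1) - 5)/((-1)² + 3) = -11/4. Q = -P = 11/4, R = 6 - (-1)·P = 13/4
Result: (-11/4)/(t + 1) + ((11/4)t + 13/4)/(t² + 3)


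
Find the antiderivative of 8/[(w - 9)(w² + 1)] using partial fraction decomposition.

Cover-up at w=9: A = 8/(9²+1) = 4/41. Coeff matching: B = -4/41, C = -36/41. Decomposition: (4/41)/(w - 9) - ((4/41)w + 36/41)/(w² + 1). Integrate: linear → ln, quadratic → (1/2)ln + arctan: (4/41) ln|(w - 9)| - (2/41) ln(w² + 1) - (36/41) arctan(w) + C


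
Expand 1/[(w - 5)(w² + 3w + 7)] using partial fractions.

Cover-up at w = 5: α = 1/(5² + 3·5 + 7) = 1/47. Then β = -α = -1/47, γ = -α·(3 + 5) = -8/47
Result: (1/47)/(w - 5) - ((1/47)w + 8/47)/(w² + 3w + 7)


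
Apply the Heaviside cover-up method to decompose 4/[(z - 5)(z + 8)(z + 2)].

Cover (z - 5), z=5: A = 4/[(5 + 8)(5 + 2)] = 4/91. Cover (z + 8), z=-8: B = 4/[(-8 - 5)(-8 + 2)] = 2/39. Cover (z + 2), z=-2: C = 4/[(-2 - 5)(-2 + 8)] = -2/21.
Result: (4/91)/(z - 5) + (2/39)/(z + 8) - (2/21)/(z + 2)


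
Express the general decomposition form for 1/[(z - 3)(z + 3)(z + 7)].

Three distinct linear factors: α/(z - 3) + β/(z + 3) + γ/(z + 7)


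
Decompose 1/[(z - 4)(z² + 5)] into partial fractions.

Cover-up at z = 4: A = 1/(4² + 5) = 1/21. Then B = -A = -1/21, C = -A·(0 + 4) = -4/21
Result: (1/21)/(z - 4) - ((1/21)z + 4/21)/(z² + 5)


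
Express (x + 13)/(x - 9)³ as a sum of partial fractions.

(x + 13) = α(x - 9)² + β(x - 9) + γ. At x = 9: γ = 1·9 + 13 = 22. Coefficients: α = 0, β = 1
Result: 1/(x - 9)² + 22/(x - 9)³


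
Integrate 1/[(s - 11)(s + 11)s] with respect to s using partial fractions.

Cover-up: α = 1/242, β = 1/242, γ = -1/121. Decomposition: (1/242)/(s - 11) + (1/242)/(s + 11) - (1/121)/s. Integrate each term: (1/242) ln|(s - 11)| + (1/242) ln|(s + 11)| - (1/121) ln|s| + C


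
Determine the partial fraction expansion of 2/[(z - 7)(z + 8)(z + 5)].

Using cover-up method: P = 1/90, Q = 2/45, R = -1/18
Result: (1/90)/(z - 7) + (2/45)/(z + 8) - (1/18)/(z + 5)


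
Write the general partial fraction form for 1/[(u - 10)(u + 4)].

Distinct linear factors: α/(u - 10) + β/(u + 4)


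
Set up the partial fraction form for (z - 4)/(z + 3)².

Repeated linear factor: A/(z + 3) + B/(z + 3)²


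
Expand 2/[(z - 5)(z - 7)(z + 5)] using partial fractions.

Using cover-up method: A = -1/10, B = 1/12, C = 1/60
Result: (-1/10)/(z - 5) + (1/12)/(z - 7) + (1/60)/(z + 5)


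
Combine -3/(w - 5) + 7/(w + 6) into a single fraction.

Common denominator (w - 5)(w + 6). Numerator: -3(w + 6) + 7(w - 5) = (-3w - 18) + (7w - 35) = 4w - 53
Result: (4w - 53)/[(w - 5)(w + 6)]


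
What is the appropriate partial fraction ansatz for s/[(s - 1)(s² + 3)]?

Linear + irreducible quadratic: α/(s - 1) + (βs + γ)/(s² + 3)


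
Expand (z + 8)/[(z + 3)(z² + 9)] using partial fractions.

At z=-3: α = (1·(-3) + 8)/((-3)² + 9) = 5/18. β = -α = -5/18, γ = 1 - (-3)·α = 11/6
Result: (5/18)/(z + 3) - ((5/18)z - 11/6)/(z² + 9)


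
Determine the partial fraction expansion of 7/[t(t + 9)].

7/t(t + 9) = P/t + Q/(t + 9). P = 7/(0 + 9) = 7/9, Q = 7/(-9 - 0) = -7/9
Result: (7/9)/t - (7/9)/(t + 9)


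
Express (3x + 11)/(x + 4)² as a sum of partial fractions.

(3x + 11) = P(x + 4) + Q. At x = -4: Q = 3·(-4) + 11 = -1. Coeff of x: P = 3
Result: 3/(x + 4) - 1/(x + 4)²


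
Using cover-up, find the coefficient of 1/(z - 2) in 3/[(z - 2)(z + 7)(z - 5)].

Cover (z - 2), set z=2: 3/[(2 + 7)(2 - 5)] = -1/9


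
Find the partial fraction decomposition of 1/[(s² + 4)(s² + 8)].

Coefficient matching gives α = γ = 0, β = 1/(8-4) = 1/4, δ = -β = -1/4
Result: (1/4)/(s² + 4) - (1/4)/(s² + 8)


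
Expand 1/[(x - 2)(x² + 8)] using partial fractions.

Cover-up at x = 2: P = 1/(2² + 8) = 1/12. Then Q = -P = -1/12, R = -P·(0 + 2) = -1/6
Result: (1/12)/(x - 2) - ((1/12)x + 1/6)/(x² + 8)


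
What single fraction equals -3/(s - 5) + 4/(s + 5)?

Common denominator (s - 5)(s + 5). Numerator: -3(s + 5) + 4(s - 5) = (-3s - 15) + (4s - 20) = s - 35
Result: (s - 35)/[(s - 5)(s + 5)]


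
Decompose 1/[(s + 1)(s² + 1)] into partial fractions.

Cover-up at s = -1: P = 1/((-1)² + 1) = 1/2. Then Q = -P = -1/2, R = -P·(0 - 1) = 1/2
Result: (1/2)/(s + 1) - ((1/2)s - 1/2)/(s² + 1)


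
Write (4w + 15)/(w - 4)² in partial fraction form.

(4w + 15) = α(w - 4) + β. At w = 4: β = 4·4 + 15 = 31. Coeff of w: α = 4
Result: 4/(w - 4) + 31/(w - 4)²


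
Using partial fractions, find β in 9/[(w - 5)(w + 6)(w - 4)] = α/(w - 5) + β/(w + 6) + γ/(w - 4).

Cover-up at w = -6: β = 9/[(-6 - 5)(-6 - 4)] = 9/[(-11)(-10)] = 9/110


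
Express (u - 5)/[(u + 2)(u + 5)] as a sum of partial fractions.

At u=-2: α = (1·(-2) - 5)/(-2 + 5) = -7/3. At u=-5: β = (1·(-5) - 5)/(-5 + 2) = 10/3
Result: (-7/3)/(u + 2) + (10/3)/(u + 5)


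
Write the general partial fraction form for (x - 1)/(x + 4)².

Repeated linear factor: α/(x + 4) + β/(x + 4)²


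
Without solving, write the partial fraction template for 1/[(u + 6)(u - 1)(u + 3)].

Three distinct linear factors: A/(u + 6) + B/(u - 1) + C/(u + 3)


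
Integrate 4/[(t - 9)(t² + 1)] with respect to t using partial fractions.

Cover-up at t=9: A = 4/(9²+1) = 2/41. Coeff matching: B = -2/41, C = -18/41. Decomposition: (2/41)/(t - 9) - ((2/41)t + 18/41)/(t² + 1). Integrate: linear → ln, quadratic → (1/2)ln + arctan: (2/41) ln|(t - 9)| - (1/41) ln(t² + 1) - (18/41) arctan(t) + C


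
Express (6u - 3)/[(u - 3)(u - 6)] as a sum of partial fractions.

At u=3: P = (6·3 - 3)/(3 - 6) = -5. At u=6: Q = (6·6 - 3)/(6 - 3) = 11
Result: -5/(u - 3) + 11/(u - 6)


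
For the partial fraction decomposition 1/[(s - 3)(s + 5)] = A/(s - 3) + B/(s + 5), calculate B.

Cover-up at s = -5: B = 1/(-5 - 3) = -1/8


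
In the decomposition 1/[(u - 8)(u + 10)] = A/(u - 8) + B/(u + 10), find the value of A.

Cover-up at u = 8: A = 1/(8 + 10) = 1/18


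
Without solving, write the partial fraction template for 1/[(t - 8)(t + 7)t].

Three distinct linear factors: A/(t - 8) + B/(t + 7) + C/t


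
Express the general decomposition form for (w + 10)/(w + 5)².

Repeated linear factor: A/(w + 5) + B/(w + 5)²


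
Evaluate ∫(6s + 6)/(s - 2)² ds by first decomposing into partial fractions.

Decompose: P = 6, Q = 6·2 + 6 = 18, so (6s + 6)/(s - 2)² = 6/(s - 2) + 18/(s - 2)². Integrate: ∫ P/(s - 2) ds = 6 ln|(s - 2)|; ∫ Q/(s - 2)² ds = -18/(s - 2). Sum: 6 ln|(s - 2)| - 18/(s - 2) + C


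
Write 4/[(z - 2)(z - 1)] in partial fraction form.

4/(z - 2)(z - 1) = α/(z - 2) + β/(z - 1). α = 4/(2 - 1) = 4, β = 4/(1 - 2) = -4
Result: 4/(z - 2) - 4/(z - 1)


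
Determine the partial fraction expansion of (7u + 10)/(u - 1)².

(7u + 10) = P(u - 1) + Q. At u = 1: Q = 7·1 + 10 = 17. Coeff of u: P = 7
Result: 7/(u - 1) + 17/(u - 1)²


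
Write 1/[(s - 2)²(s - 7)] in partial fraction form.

Cover-up at s=7: R = 1/(7 - 2)² = 1/25. Cover-up at s=2: Q = 1/(2 - 7) = -1/5. Comparing s² coeff: P = -R = -1/25
Result: (-1/25)/(s - 2) - (1/5)/(s - 2)² + (1/25)/(s - 7)


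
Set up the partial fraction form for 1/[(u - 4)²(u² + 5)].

Repeated linear + quadratic: A/(u - 4) + B/(u - 4)² + (Cu + D)/(u² + 5)


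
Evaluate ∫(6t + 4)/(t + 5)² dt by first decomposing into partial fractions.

Decompose: P = 6, Q = 6·(-5) + 4 = -26, so (6t + 4)/(t + 5)² = 6/(t + 5) - 26/(t + 5)². Integrate: ∫ P/(t + 5) dt = 6 ln|(t + 5)|; ∫ Q/(t + 5)² dt = 26/(t + 5). Sum: 6 ln|(t + 5)| + 26/(t + 5) + C


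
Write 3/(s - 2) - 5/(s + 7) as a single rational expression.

Common denominator (s - 2)(s + 7). Numerator: 3(s + 7) - 5(s - 2) = (3s + 21) - (5s - 10) = -2s + 31
Result: (-2s + 31)/[(s - 2)(s + 7)]


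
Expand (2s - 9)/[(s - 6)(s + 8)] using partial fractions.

At s=6: P = (2·6 - 9)/(6 + 8) = 3/14. At s=-8: Q = (2·(-8) - 9)/(-8 - 6) = 25/14
Result: (3/14)/(s - 6) + (25/14)/(s + 8)


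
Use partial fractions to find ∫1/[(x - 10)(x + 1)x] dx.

Cover-up: P = 1/110, Q = 1/11, R = -1/10. Decomposition: (1/110)/(x - 10) + (1/11)/(x + 1) - (1/10)/x. Integrate each term: (1/110) ln|(x - 10)| + (1/11) ln|(x + 1)| - (1/10) ln|x| + C


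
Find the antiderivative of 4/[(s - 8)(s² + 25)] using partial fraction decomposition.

Cover-up at s=8: α = 4/(8²+25) = 4/89. Coeff matching: β = -4/89, γ = -32/89. Decomposition: (4/89)/(s - 8) - ((4/89)s + 32/89)/(s² + 25). Integrate: linear → ln, quadratic → (1/2)ln + arctan: (4/89) ln|(s - 8)| - (2/89) ln(s² + 25) - (32/445) arctan(s/5) + C


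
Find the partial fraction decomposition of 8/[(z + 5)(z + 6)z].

Using cover-up method: A = -8/5, B = 4/3, C = 4/15
Result: (-8/5)/(z + 5) + (4/3)/(z + 6) + (4/15)/z


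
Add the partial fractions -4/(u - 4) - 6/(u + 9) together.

Common denominator (u - 4)(u + 9). Numerator: -4(u + 9) - 6(u - 4) = (-4u - 36) - (6u - 24) = -10u - 12
Result: (-10u - 12)/[(u - 4)(u + 9)]


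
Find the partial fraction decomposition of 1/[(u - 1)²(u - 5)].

Cover-up at u=5: C = 1/(5 - 1)² = 1/16. Cover-up at u=1: B = 1/(1 - 5) = -1/4. Comparing u² coeff: A = -C = -1/16
Result: (-1/16)/(u - 1) - (1/4)/(u - 1)² + (1/16)/(u - 5)


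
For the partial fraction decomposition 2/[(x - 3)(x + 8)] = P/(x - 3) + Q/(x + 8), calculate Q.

Cover-up at x = -8: Q = 2/(-8 - 3) = -2/11


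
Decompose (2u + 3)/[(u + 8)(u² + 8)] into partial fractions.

At u=-8: α = (2·(-8) + 3)/((-8)² + 8) = -13/72. β = -α = 13/72, γ = 2 - (-8)·α = 5/9
Result: (-13/72)/(u + 8) + ((13/72)u + 5/9)/(u² + 8)


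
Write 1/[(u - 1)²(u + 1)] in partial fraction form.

Cover-up at u=-1: C = 1/(-1 - 1)² = 1/4. Cover-up at u=1: B = 1/(1 + 1) = 1/2. Comparing u² coeff: A = -C = -1/4
Result: (-1/4)/(u - 1) + (1/2)/(u - 1)² + (1/4)/(u + 1)


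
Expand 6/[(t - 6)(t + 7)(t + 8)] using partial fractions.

Using cover-up method: α = 3/91, β = -6/13, γ = 3/7
Result: (3/91)/(t - 6) - (6/13)/(t + 7) + (3/7)/(t + 8)


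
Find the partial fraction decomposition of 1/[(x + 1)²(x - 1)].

Cover-up at x=1: R = 1/(1 + 1)² = 1/4. Cover-up at x=-1: Q = 1/(-1 - 1) = -1/2. Comparing x² coeff: P = -R = -1/4
Result: (-1/4)/(x + 1) - (1/2)/(x + 1)² + (1/4)/(x - 1)


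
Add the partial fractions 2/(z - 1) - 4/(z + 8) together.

Common denominator (z - 1)(z + 8). Numerator: 2(z + 8) - 4(z - 1) = (2z + 16) - (4z - 4) = -2z + 20
Result: (-2z + 20)/[(z - 1)(z + 8)]


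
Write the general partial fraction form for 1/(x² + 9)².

Repeated quadratic factor: (αx + β)/(x² + 9) + (γx + δ)/(x² + 9)²


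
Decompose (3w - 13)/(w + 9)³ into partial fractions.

(3w - 13) = A(w + 9)² + B(w + 9) + C. At w = -9: C = 3·(-9) - 13 = -40. Coefficients: A = 0, B = 3
Result: 3/(w + 9)² - 40/(w + 9)³


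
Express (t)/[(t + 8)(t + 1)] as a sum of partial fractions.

At t=-8: α = (1·(-8) + 0)/(-8 + 1) = 8/7. At t=-1: β = (1·(-1) + 0)/(-1 + 8) = -1/7
Result: (8/7)/(t + 8) - (1/7)/(t + 1)


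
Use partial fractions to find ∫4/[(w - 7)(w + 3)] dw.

Decompose: 4/[(w - 7)(w + 3)] = (2/5)/(w - 7) - (2/5)/(w + 3). Integrate each term: (2/5) ln|(w - 7)| - (2/5) ln|(w + 3)| + C


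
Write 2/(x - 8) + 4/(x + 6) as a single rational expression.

Common denominator (x - 8)(x + 6). Numerator: 2(x + 6) + 4(x - 8) = (2x + 12) + (4x - 32) = 6x - 20
Result: (6x - 20)/[(x - 8)(x + 6)]


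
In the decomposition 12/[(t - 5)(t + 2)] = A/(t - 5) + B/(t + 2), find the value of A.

Cover-up at t = 5: A = 12/(5 + 2) = 12/7


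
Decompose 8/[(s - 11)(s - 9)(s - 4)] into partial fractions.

Using cover-up method: A = 4/7, B = -4/5, C = 8/35
Result: (4/7)/(s - 11) - (4/5)/(s - 9) + (8/35)/(s - 4)


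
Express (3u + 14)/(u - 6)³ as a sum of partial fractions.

(3u + 14) = P(u - 6)² + Q(u - 6) + R. At u = 6: R = 3·6 + 14 = 32. Coefficients: P = 0, Q = 3
Result: 3/(u - 6)² + 32/(u - 6)³


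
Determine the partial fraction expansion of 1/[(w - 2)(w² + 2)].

Cover-up at w = 2: α = 1/(2² + 2) = 1/6. Then β = -α = -1/6, γ = -α·(0 + 2) = -1/3
Result: (1/6)/(w - 2) - ((1/6)w + 1/3)/(w² + 2)


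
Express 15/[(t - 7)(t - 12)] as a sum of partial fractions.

15/(t - 7)(t - 12) = P/(t - 7) + Q/(t - 12). P = 15/(7 - 12) = -3, Q = 15/(12 - 7) = 3
Result: -3/(t - 7) + 3/(t - 12)


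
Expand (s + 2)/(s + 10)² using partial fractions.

(s + 2) = P(s + 10) + Q. At s = -10: Q = 1·(-10) + 2 = -8. Coeff of s: P = 1
Result: 1/(s + 10) - 8/(s + 10)²


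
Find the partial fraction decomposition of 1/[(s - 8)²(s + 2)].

Cover-up at s=-2: C = 1/(-2 - 8)² = 1/100. Cover-up at s=8: B = 1/(8 + 2) = 1/10. Comparing s² coeff: A = -C = -1/100
Result: (-1/100)/(s - 8) + (1/10)/(s - 8)² + (1/100)/(s + 2)


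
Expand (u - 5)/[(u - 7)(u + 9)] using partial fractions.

At u=7: P = (1·7 - 5)/(7 + 9) = 1/8. At u=-9: Q = (1·(-9) - 5)/(-9 - 7) = 7/8
Result: (1/8)/(u - 7) + (7/8)/(u + 9)


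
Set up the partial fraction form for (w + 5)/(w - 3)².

Repeated linear factor: P/(w - 3) + Q/(w - 3)²


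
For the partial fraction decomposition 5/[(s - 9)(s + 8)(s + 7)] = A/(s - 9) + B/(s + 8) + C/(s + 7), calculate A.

Cover-up at s = 9: A = 5/[(9 + 8)(9 + 7)] = 5/[(17)(16)] = 5/272


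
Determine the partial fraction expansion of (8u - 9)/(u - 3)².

(8u - 9) = α(u - 3) + β. At u = 3: β = 8·3 - 9 = 15. Coeff of u: α = 8
Result: 8/(u - 3) + 15/(u - 3)²


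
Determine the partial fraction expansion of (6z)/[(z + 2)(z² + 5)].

At z=-2: α = (6·(-2) + 0)/((-2)² + 5) = -4/3. β = -α = 4/3, γ = 6 - (-2)·α = 10/3
Result: (-4/3)/(z + 2) + ((4/3)z + 10/3)/(z² + 5)


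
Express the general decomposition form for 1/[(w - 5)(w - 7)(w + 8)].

Three distinct linear factors: A/(w - 5) + B/(w - 7) + C/(w + 8)


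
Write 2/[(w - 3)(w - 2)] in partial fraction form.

2/(w - 3)(w - 2) = α/(w - 3) + β/(w - 2). α = 2/(3 - 2) = 2, β = 2/(2 - 3) = -2
Result: 2/(w - 3) - 2/(w - 2)


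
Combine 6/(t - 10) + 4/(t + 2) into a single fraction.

Common denominator (t - 10)(t + 2). Numerator: 6(t + 2) + 4(t - 10) = (6t + 12) + (4t - 40) = 10t - 28
Result: (10t - 28)/[(t - 10)(t + 2)]


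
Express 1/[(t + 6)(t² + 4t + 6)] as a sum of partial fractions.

Cover-up at t = -6: α = 1/((-6)² + 4·(-6) + 6) = 1/18. Then β = -α = -1/18, γ = -α·(4 - 6) = 1/9
Result: (1/18)/(t + 6) - ((1/18)t - 1/9)/(t² + 4t + 6)


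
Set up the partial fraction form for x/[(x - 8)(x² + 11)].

Linear + irreducible quadratic: α/(x - 8) + (βx + γ)/(x² + 11)


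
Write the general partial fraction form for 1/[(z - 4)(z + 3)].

Distinct linear factors: P/(z - 4) + Q/(z + 3)


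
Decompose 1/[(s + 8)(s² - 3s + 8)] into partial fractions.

Cover-up at s = -8: α = 1/((-8)² - 3·(-8) + 8) = 1/96. Then β = -α = -1/96, γ = -α·(-3 - 8) = 11/96
Result: (1/96)/(s + 8) - ((1/96)s - 11/96)/(s² - 3s + 8)


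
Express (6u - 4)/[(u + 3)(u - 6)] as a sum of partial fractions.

At u=-3: A = (6·(-3) - 4)/(-3 - 6) = 22/9. At u=6: B = (6·6 - 4)/(6 + 3) = 32/9
Result: (22/9)/(u + 3) + (32/9)/(u - 6)


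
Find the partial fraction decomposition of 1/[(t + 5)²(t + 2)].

Cover-up at t=-2: R = 1/(-2 + 5)² = 1/9. Cover-up at t=-5: Q = 1/(-5 + 2) = -1/3. Comparing t² coeff: P = -R = -1/9
Result: (-1/9)/(t + 5) - (1/3)/(t + 5)² + (1/9)/(t + 2)


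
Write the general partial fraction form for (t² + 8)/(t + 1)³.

Repeated linear factor (power 3): α/(t + 1) + β/(t + 1)² + γ/(t + 1)³


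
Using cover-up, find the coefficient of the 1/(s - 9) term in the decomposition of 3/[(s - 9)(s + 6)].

Cover (s - 9), set s=9: 3/((s + 6) at s=9) = 3/(15) = 1/5


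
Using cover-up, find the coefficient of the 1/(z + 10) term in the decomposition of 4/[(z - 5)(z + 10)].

Cover (z + 10), set z=-10: 4/((z - 5) at z=-10) = 4/(-15) = -4/15


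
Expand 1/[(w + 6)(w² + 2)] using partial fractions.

Cover-up at w = -6: α = 1/((-6)² + 2) = 1/38. Then β = -α = -1/38, γ = -α·(0 - 6) = 3/19
Result: (1/38)/(w + 6) - ((1/38)w - 3/19)/(w² + 2)


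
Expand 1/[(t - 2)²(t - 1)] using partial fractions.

Cover-up at t=1: γ = 1/(1 - 2)² = 1. Cover-up at t=2: β = 1/(2 - 1) = 1. Comparing t² coeff: α = -γ = -1
Result: -1/(t - 2) + 1/(t - 2)² + 1/(t - 1)


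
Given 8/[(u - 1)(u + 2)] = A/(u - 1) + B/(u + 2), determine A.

Cover-up at u = 1: A = 8/(1 + 2) = 8/3


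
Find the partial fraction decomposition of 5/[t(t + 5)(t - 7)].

Using cover-up method: α = -1/7, β = 1/12, γ = 5/84
Result: (-1/7)/t + (1/12)/(t + 5) + (5/84)/(t - 7)


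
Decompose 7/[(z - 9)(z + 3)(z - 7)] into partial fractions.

Using cover-up method: A = 7/24, B = 7/120, C = -7/20
Result: (7/24)/(z - 9) + (7/120)/(z + 3) - (7/20)/(z - 7)


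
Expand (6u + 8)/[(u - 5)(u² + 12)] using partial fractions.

At u=5: α = (6·5 + 8)/(5² + 12) = 38/37. β = -α = -38/37, γ = 6 - 5·α = 32/37
Result: (38/37)/(u - 5) - ((38/37)u - 32/37)/(u² + 12)


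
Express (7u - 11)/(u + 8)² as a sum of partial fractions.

(7u - 11) = α(u + 8) + β. At u = -8: β = 7·(-8) - 11 = -67. Coeff of u: α = 7
Result: 7/(u + 8) - 67/(u + 8)²


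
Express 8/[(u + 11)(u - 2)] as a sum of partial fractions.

8/(u + 11)(u - 2) = α/(u + 11) + β/(u - 2). α = 8/(-11 - 2) = -8/13, β = 8/(2 + 11) = 8/13
Result: (-8/13)/(u + 11) + (8/13)/(u - 2)


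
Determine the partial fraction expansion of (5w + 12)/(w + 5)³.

(5w + 12) = A(w + 5)² + B(w + 5) + C. At w = -5: C = 5·(-5) + 12 = -13. Coefficients: A = 0, B = 5
Result: 5/(w + 5)² - 13/(w + 5)³


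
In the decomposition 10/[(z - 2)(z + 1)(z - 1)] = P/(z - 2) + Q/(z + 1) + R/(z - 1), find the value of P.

Cover-up at z = 2: P = 10/[(2 + 1)(2 - 1)] = 10/[(3)(1)] = 10/3


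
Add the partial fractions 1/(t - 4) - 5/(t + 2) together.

Common denominator (t - 4)(t + 2). Numerator: 1(t + 2) - 5(t - 4) = (t + 2) - (5t - 20) = -4t + 22
Result: (-4t + 22)/[(t - 4)(t + 2)]


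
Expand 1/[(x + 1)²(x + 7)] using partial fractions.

Cover-up at x=-7: C = 1/(-7 + 1)² = 1/36. Cover-up at x=-1: B = 1/(-1 + 7) = 1/6. Comparing x² coeff: A = -C = -1/36
Result: (-1/36)/(x + 1) + (1/6)/(x + 1)² + (1/36)/(x + 7)


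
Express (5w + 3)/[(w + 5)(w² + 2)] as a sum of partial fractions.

At w=-5: α = (5·(-5) + 3)/((-5)² + 2) = -22/27. β = -α = 22/27, γ = 5 - (-5)·α = 25/27
Result: (-22/27)/(w + 5) + ((22/27)w + 25/27)/(w² + 2)


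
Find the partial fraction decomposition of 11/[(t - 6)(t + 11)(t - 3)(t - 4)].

Using Heaviside cover-up: (11/102)/(t - 6) - (11/3570)/(t + 11) + (11/42)/(t - 3) - (11/30)/(t - 4)


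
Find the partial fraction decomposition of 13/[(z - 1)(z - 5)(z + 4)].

Using cover-up method: P = -13/20, Q = 13/36, R = 13/45
Result: (-13/20)/(z - 1) + (13/36)/(z - 5) + (13/45)/(z + 4)


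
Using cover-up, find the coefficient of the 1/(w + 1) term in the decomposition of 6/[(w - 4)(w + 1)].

Cover (w + 1), set w=-1: 6/((w - 4) at w=-1) = 6/(-5) = -6/5


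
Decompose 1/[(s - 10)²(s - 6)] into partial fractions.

Cover-up at s=6: C = 1/(6 - 10)² = 1/16. Cover-up at s=10: B = 1/(10 - 6) = 1/4. Comparing s² coeff: A = -C = -1/16
Result: (-1/16)/(s - 10) + (1/4)/(s - 10)² + (1/16)/(s - 6)


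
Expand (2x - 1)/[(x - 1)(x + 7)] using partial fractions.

At x=1: A = (2·1 - 1)/(1 + 7) = 1/8. At x=-7: B = (2·(-7) - 1)/(-7 - 1) = 15/8
Result: (1/8)/(x - 1) + (15/8)/(x + 7)


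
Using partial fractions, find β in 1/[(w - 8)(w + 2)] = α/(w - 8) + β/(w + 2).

Cover-up at w = -2: β = 1/(-2 - 8) = -1/10


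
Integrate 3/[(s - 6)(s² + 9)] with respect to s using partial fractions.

Cover-up at s=6: A = 3/(6²+9) = 1/15. Coeff matching: B = -1/15, C = -2/5. Decomposition: (1/15)/(s - 6) - ((1/15)s + 2/5)/(s² + 9). Integrate: linear → ln, quadratic → (1/2)ln + arctan: (1/15) ln|(s - 6)| - (1/30) ln(s² + 9) - (2/15) arctan(s/3) + C


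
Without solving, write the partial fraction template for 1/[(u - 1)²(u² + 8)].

Repeated linear + quadratic: A/(u - 1) + B/(u - 1)² + (Cu + D)/(u² + 8)


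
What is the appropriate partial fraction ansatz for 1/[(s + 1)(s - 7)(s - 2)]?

Three distinct linear factors: α/(s + 1) + β/(s - 7) + γ/(s - 2)


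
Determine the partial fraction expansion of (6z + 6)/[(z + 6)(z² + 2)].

At z=-6: α = (6·(-6) + 6)/((-6)² + 2) = -15/19. β = -α = 15/19, γ = 6 - (-6)·α = 24/19
Result: (-15/19)/(z + 6) + ((15/19)z + 24/19)/(z² + 2)


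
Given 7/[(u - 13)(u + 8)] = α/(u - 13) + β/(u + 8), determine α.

Cover-up at u = 13: α = 7/(13 + 8) = 7/21 = 1/3


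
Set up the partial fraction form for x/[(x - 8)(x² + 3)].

Linear + irreducible quadratic: α/(x - 8) + (βx + γ)/(x² + 3)


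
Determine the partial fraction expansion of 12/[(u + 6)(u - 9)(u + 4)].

Using cover-up method: α = 2/5, β = 4/65, γ = -6/13
Result: (2/5)/(u + 6) + (4/65)/(u - 9) - (6/13)/(u + 4)


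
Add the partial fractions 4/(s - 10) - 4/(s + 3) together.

Common denominator (s - 10)(s + 3). Numerator: 4(s + 3) - 4(s - 10) = (4s + 12) - (4s - 40) = 52
Result: (52)/[(s - 10)(s + 3)]


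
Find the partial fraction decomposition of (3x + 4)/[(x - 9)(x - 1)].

At x=9: α = (3·9 + 4)/(9 - 1) = 31/8. At x=1: β = (3·1 + 4)/(1 - 9) = -7/8
Result: (31/8)/(x - 9) - (7/8)/(x - 1)


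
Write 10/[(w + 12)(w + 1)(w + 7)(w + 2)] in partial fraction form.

Using Heaviside cover-up: (-1/55)/(w + 12) + (5/33)/(w + 1) + (1/15)/(w + 7) - (1/5)/(w + 2)


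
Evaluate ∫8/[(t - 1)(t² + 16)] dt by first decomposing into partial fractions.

Cover-up at t=1: A = 8/(1²+16) = 8/17. Coeff matching: B = -8/17, C = -8/17. Decomposition: (8/17)/(t - 1) - ((8/17)t + 8/17)/(t² + 16). Integrate: linear → ln, quadratic → (1/2)ln + arctan: (8/17) ln|(t - 1)| - (4/17) ln(t² + 16) - (2/17) arctan(t/4) + C


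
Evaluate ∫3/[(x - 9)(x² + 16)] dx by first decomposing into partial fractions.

Cover-up at x=9: P = 3/(9²+16) = 3/97. Coeff matching: Q = -3/97, R = -27/97. Decomposition: (3/97)/(x - 9) - ((3/97)x + 27/97)/(x² + 16). Integrate: linear → ln, quadratic → (1/2)ln + arctan: (3/97) ln|(x - 9)| - (3/194) ln(x² + 16) - (27/388) arctan(x/4) + C


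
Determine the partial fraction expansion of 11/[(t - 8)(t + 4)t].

Using cover-up method: α = 11/96, β = 11/48, γ = -11/32
Result: (11/96)/(t - 8) + (11/48)/(t + 4) - (11/32)/t


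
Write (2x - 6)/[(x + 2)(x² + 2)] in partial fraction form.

At x=-2: P = (2·(-2) - 6)/((-2)² + 2) = -5/3. Q = -P = 5/3, R = 2 - (-2)·P = -4/3
Result: (-5/3)/(x + 2) + ((5/3)x - 4/3)/(x² + 2)


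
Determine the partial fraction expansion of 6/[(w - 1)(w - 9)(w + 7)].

Using cover-up method: α = -3/32, β = 3/64, γ = 3/64
Result: (-3/32)/(w - 1) + (3/64)/(w - 9) + (3/64)/(w + 7)


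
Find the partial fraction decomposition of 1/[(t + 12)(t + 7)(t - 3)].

Using cover-up method: α = 1/75, β = -1/50, γ = 1/150
Result: (1/75)/(t + 12) - (1/50)/(t + 7) + (1/150)/(t - 3)


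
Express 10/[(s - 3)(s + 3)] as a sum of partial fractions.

10/(s - 3)(s + 3) = α/(s - 3) + β/(s + 3). α = 10/(3 + 3) = 5/3, β = 10/(-3 - 3) = -5/3
Result: (5/3)/(s - 3) - (5/3)/(s + 3)


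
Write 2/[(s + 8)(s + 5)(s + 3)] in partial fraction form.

Using cover-up method: A = 2/15, B = -1/3, C = 1/5
Result: (2/15)/(s + 8) - (1/3)/(s + 5) + (1/5)/(s + 3)


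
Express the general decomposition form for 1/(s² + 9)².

Repeated quadratic factor: (Ps + Q)/(s² + 9) + (Rs + S)/(s² + 9)²


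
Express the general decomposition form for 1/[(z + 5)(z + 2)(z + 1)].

Three distinct linear factors: A/(z + 5) + B/(z + 2) + C/(z + 1)


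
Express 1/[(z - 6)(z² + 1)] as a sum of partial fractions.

Cover-up at z = 6: α = 1/(6² + 1) = 1/37. Then β = -α = -1/37, γ = -α·(0 + 6) = -6/37
Result: (1/37)/(z - 6) - ((1/37)z + 6/37)/(z² + 1)


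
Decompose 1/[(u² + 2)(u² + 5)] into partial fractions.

Coefficient matching gives A = C = 0, B = 1/(5-2) = 1/3, D = -B = -1/3
Result: (1/3)/(u² + 2) - (1/3)/(u² + 5)


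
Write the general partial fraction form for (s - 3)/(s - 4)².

Repeated linear factor: A/(s - 4) + B/(s - 4)²


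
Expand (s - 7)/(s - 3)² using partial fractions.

(s - 7) = A(s - 3) + B. At s = 3: B = 1·3 - 7 = -4. Coeff of s: A = 1
Result: 1/(s - 3) - 4/(s - 3)²


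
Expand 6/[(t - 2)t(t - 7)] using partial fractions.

Using cover-up method: P = -3/5, Q = 3/7, R = 6/35
Result: (-3/5)/(t - 2) + (3/7)/t + (6/35)/(t - 7)


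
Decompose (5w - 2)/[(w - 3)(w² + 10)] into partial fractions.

At w=3: A = (5·3 - 2)/(3² + 10) = 13/19. B = -A = -13/19, C = 5 - 3·A = 56/19
Result: (13/19)/(w - 3) - ((13/19)w - 56/19)/(w² + 10)


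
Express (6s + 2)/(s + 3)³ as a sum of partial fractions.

(6s + 2) = P(s + 3)² + Q(s + 3) + R. At s = -3: R = 6·(-3) + 2 = -16. Coefficients: P = 0, Q = 6
Result: 6/(s + 3)² - 16/(s + 3)³


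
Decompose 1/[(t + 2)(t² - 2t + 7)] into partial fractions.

Cover-up at t = -2: A = 1/((-2)² - 2·(-2) + 7) = 1/15. Then B = -A = -1/15, C = -A·(-2 - 2) = 4/15
Result: (1/15)/(t + 2) - ((1/15)t - 4/15)/(t² - 2t + 7)


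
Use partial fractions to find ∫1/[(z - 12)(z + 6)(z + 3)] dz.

Cover-up: α = 1/270, β = 1/54, γ = -1/45. Decomposition: (1/270)/(z - 12) + (1/54)/(z + 6) - (1/45)/(z + 3). Integrate each term: (1/270) ln|(z - 12)| + (1/54) ln|(z + 6)| - (1/45) ln|(z + 3)| + C


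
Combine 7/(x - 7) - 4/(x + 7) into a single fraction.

Common denominator (x - 7)(x + 7). Numerator: 7(x + 7) - 4(x - 7) = (7x + 49) - (4x - 28) = 3x + 77
Result: (3x + 77)/[(x - 7)(x + 7)]


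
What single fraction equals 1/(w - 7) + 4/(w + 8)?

Common denominator (w - 7)(w + 8). Numerator: 1(w + 8) + 4(w - 7) = (w + 8) + (4w - 28) = 5w - 20
Result: (5w - 20)/[(w - 7)(w + 8)]


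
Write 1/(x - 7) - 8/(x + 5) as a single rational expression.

Common denominator (x - 7)(x + 5). Numerator: 1(x + 5) - 8(x - 7) = (x + 5) - (8x - 56) = -7x + 61
Result: (-7x + 61)/[(x - 7)(x + 5)]


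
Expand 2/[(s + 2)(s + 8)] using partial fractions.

2/(s + 2)(s + 8) = A/(s + 2) + B/(s + 8). A = 2/(-2 + 8) = 1/3, B = 2/(-8 + 2) = -1/3
Result: (1/3)/(s + 2) - (1/3)/(s + 8)


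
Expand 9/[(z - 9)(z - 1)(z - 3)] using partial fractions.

Using cover-up method: A = 3/16, B = 9/16, C = -3/4
Result: (3/16)/(z - 9) + (9/16)/(z - 1) - (3/4)/(z - 3)


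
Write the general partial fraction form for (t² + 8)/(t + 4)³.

Repeated linear factor (power 3): A/(t + 4) + B/(t + 4)² + C/(t + 4)³


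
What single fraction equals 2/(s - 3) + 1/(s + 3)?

Common denominator (s - 3)(s + 3). Numerator: 2(s + 3) + 1(s - 3) = (2s + 6) + (s - 3) = 3s + 3
Result: (3s + 3)/[(s - 3)(s + 3)]


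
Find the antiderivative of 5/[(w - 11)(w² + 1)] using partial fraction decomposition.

Cover-up at w=11: P = 5/(11²+1) = 5/122. Coeff matching: Q = -5/122, R = -55/122. Decomposition: (5/122)/(w - 11) - ((5/122)w + 55/122)/(w² + 1). Integrate: linear → ln, quadratic → (1/2)ln + arctan: (5/122) ln|(w - 11)| - (5/244) ln(w² + 1) - (55/122) arctan(w) + C


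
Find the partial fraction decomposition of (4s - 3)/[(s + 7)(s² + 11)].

At s=-7: A = (4·(-7) - 3)/((-7)² + 11) = -31/60. B = -A = 31/60, C = 4 - (-7)·A = 23/60
Result: (-31/60)/(s + 7) + ((31/60)s + 23/60)/(s² + 11)


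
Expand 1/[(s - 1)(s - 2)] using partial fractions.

1/(s - 1)(s - 2) = α/(s - 1) + β/(s - 2). α = 1/(1 - 2) = -1, β = 1/(2 - 1) = 1
Result: -1/(s - 1) + 1/(s - 2)


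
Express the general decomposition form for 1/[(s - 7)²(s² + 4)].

Repeated linear + quadratic: P/(s - 7) + Q/(s - 7)² + (Rs + S)/(s² + 4)


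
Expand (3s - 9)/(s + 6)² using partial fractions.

(3s - 9) = α(s + 6) + β. At s = -6: β = 3·(-6) - 9 = -27. Coeff of s: α = 3
Result: 3/(s + 6) - 27/(s + 6)²


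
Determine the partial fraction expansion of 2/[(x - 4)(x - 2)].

2/(x - 4)(x - 2) = A/(x - 4) + B/(x - 2). A = 2/(4 - 2) = 1, B = 2/(2 - 4) = -1
Result: 1/(x - 4) - 1/(x - 2)


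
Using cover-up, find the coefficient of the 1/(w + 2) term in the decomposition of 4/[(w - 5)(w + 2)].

Cover (w + 2), set w=-2: 4/((w - 5) at w=-2) = 4/(-7) = -4/7


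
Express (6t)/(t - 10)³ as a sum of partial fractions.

(6t) = A(t - 10)² + B(t - 10) + C. At t = 10: C = 6·10 + 0 = 60. Coefficients: A = 0, B = 6
Result: 6/(t - 10)² + 60/(t - 10)³


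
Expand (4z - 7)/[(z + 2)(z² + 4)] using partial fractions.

At z=-2: P = (4·(-2) - 7)/((-2)² + 4) = -15/8. Q = -P = 15/8, R = 4 - (-2)·P = 1/4
Result: (-15/8)/(z + 2) + ((15/8)z + 1/4)/(z² + 4)


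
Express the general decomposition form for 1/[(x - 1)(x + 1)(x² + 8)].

Two linear + quadratic: α/(x - 1) + β/(x + 1) + (γx + δ)/(x² + 8)


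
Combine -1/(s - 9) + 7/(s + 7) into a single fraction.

Common denominator (s - 9)(s + 7). Numerator: -1(s + 7) + 7(s - 9) = (-s - 7) + (7s - 63) = 6s - 70
Result: (6s - 70)/[(s - 9)(s + 7)]


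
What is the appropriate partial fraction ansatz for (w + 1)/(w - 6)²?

Repeated linear factor: A/(w - 6) + B/(w - 6)²


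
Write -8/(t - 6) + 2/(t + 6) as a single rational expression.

Common denominator (t - 6)(t + 6). Numerator: -8(t + 6) + 2(t - 6) = (-8t - 48) + (2t - 12) = -6t - 60
Result: (-6t - 60)/[(t - 6)(t + 6)]


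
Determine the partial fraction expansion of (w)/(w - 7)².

(w) = α(w - 7) + β. At w = 7: β = 1·7 + 0 = 7. Coeff of w: α = 1
Result: 1/(w - 7) + 7/(w - 7)²


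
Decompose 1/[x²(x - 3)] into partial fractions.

Cover-up at x=3: C = 1/(3 - 0)² = 1/9. Cover-up at x=0: B = 1/(0 - 3) = -1/3. Comparing x² coeff: A = -C = -1/9
Result: (-1/9)/x - (1/3)/x² + (1/9)/(x - 3)


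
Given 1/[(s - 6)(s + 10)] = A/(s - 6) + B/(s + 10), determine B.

Cover-up at s = -10: B = 1/(-10 - 6) = -1/16


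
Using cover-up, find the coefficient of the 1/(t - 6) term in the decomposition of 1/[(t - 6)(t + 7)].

Cover (t - 6), set t=6: 1/((t + 7) at t=6) = 1/(13) = 1/13


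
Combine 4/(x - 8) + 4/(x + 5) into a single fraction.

Common denominator (x - 8)(x + 5). Numerator: 4(x + 5) + 4(x - 8) = (4x + 20) + (4x - 32) = 8x - 12
Result: (8x - 12)/[(x - 8)(x + 5)]


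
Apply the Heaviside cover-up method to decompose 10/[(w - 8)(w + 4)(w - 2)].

Cover (w - 8), w=8: α = 10/[(8 + 4)(8 - 2)] = 5/36. Cover (w + 4), w=-4: β = 10/[(-4 - 8)(-4 - 2)] = 5/36. Cover (w - 2), w=2: γ = 10/[(2 - 8)(2 + 4)] = -5/18.
Result: (5/36)/(w - 8) + (5/36)/(w + 4) - (5/18)/(w - 2)


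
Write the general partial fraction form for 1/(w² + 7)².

Repeated quadratic factor: (αw + β)/(w² + 7) + (γw + δ)/(w² + 7)²


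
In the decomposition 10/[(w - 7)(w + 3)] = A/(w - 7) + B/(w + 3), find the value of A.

Cover-up at w = 7: A = 10/(7 + 3) = 10/10 = 1


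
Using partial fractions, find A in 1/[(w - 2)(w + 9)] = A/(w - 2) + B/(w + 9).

Cover-up at w = 2: A = 1/(2 + 9) = 1/11


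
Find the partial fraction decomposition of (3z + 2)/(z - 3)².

(3z + 2) = P(z - 3) + Q. At z = 3: Q = 3·3 + 2 = 11. Coeff of z: P = 3
Result: 3/(z - 3) + 11/(z - 3)²


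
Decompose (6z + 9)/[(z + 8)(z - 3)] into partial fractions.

At z=-8: α = (6·(-8) + 9)/(-8 - 3) = 39/11. At z=3: β = (6·3 + 9)/(3 + 8) = 27/11
Result: (39/11)/(z + 8) + (27/11)/(z - 3)


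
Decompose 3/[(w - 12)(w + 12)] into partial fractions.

3/(w - 12)(w + 12) = A/(w - 12) + B/(w + 12). A = 3/(12 + 12) = 1/8, B = 3/(-12 - 12) = -1/8
Result: (1/8)/(w - 12) - (1/8)/(w + 12)


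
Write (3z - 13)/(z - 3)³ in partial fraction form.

(3z - 13) = A(z - 3)² + B(z - 3) + C. At z = 3: C = 3·3 - 13 = -4. Coefficients: A = 0, B = 3
Result: 3/(z - 3)² - 4/(z - 3)³


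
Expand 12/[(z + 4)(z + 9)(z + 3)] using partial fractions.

Using cover-up method: α = -12/5, β = 2/5, γ = 2
Result: (-12/5)/(z + 4) + (2/5)/(z + 9) + 2/(z + 3)


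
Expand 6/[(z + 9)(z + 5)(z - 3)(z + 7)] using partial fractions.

Using Heaviside cover-up: (-1/16)/(z + 9) - (3/32)/(z + 5) + (1/160)/(z - 3) + (3/20)/(z + 7)


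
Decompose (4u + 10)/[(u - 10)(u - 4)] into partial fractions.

At u=10: P = (4·10 + 10)/(10 - 4) = 25/3. At u=4: Q = (4·4 + 10)/(4 - 10) = -13/3
Result: (25/3)/(u - 10) - (13/3)/(u - 4)


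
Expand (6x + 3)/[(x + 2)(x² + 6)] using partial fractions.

At x=-2: P = (6·(-2) + 3)/((-2)² + 6) = -9/10. Q = -P = 9/10, R = 6 - (-2)·P = 21/5
Result: (-9/10)/(x + 2) + ((9/10)x + 21/5)/(x² + 6)


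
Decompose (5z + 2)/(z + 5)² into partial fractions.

(5z + 2) = A(z + 5) + B. At z = -5: B = 5·(-5) + 2 = -23. Coeff of z: A = 5
Result: 5/(z + 5) - 23/(z + 5)²


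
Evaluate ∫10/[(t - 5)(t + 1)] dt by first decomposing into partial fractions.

Decompose: 10/[(t - 5)(t + 1)] = (5/3)/(t - 5) - (5/3)/(t + 1). Integrate each term: (5/3) ln|(t - 5)| - (5/3) ln|(t + 1)| + C


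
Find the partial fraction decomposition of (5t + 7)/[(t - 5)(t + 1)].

At t=5: P = (5·5 + 7)/(5 + 1) = 16/3. At t=-1: Q = (5·(-1) + 7)/(-1 - 5) = -1/3
Result: (16/3)/(t - 5) - (1/3)/(t + 1)


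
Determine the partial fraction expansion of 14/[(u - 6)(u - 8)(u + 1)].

Using cover-up method: A = -1, B = 7/9, C = 2/9
Result: -1/(u - 6) + (7/9)/(u - 8) + (2/9)/(u + 1)


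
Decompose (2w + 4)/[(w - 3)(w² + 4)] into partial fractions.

At w=3: α = (2·3 + 4)/(3² + 4) = 10/13. β = -α = -10/13, γ = 2 - 3·α = -4/13
Result: (10/13)/(w - 3) - ((10/13)w + 4/13)/(w² + 4)


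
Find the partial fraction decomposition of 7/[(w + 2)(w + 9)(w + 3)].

Using cover-up method: α = 1, β = 1/6, γ = -7/6
Result: 1/(w + 2) + (1/6)/(w + 9) - (7/6)/(w + 3)


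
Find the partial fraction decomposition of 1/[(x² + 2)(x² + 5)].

Coefficient matching gives P = R = 0, Q = 1/(5-2) = 1/3, S = -Q = -1/3
Result: (1/3)/(x² + 2) - (1/3)/(x² + 5)


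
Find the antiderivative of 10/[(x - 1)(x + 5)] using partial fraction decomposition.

Decompose: 10/[(x - 1)(x + 5)] = (5/3)/(x - 1) - (5/3)/(x + 5). Integrate each term: (5/3) ln|(x - 1)| - (5/3) ln|(x + 5)| + C


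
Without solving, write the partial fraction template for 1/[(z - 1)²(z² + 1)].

Repeated linear + quadratic: α/(z - 1) + β/(z - 1)² + (γz + δ)/(z² + 1)


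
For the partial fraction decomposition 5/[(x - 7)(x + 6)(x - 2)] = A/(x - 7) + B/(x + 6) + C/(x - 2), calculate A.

Cover-up at x = 7: A = 5/[(7 + 6)(7 - 2)] = 5/[(13)(5)] = 5/65 = 1/13


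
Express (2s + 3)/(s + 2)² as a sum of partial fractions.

(2s + 3) = α(s + 2) + β. At s = -2: β = 2·(-2) + 3 = -1. Coeff of s: α = 2
Result: 2/(s + 2) - 1/(s + 2)²


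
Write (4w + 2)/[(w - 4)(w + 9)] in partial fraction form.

At w=4: α = (4·4 + 2)/(4 + 9) = 18/13. At w=-9: β = (4·(-9) + 2)/(-9 - 4) = 34/13
Result: (18/13)/(w - 4) + (34/13)/(w + 9)


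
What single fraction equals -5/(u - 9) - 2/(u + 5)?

Common denominator (u - 9)(u + 5). Numerator: -5(u + 5) - 2(u - 9) = (-5u - 25) - (2u - 18) = -7u - 7
Result: (-7u - 7)/[(u - 9)(u + 5)]


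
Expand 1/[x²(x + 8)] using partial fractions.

Cover-up at x=-8: γ = 1/(-8 - 0)² = 1/64. Cover-up at x=0: β = 1/(0 + 8) = 1/8. Comparing x² coeff: α = -γ = -1/64
Result: (-1/64)/x + (1/8)/x² + (1/64)/(x + 8)


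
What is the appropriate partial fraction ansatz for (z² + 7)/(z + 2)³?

Repeated linear factor (power 3): A/(z + 2) + B/(z + 2)² + C/(z + 2)³


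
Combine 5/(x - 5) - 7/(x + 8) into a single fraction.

Common denominator (x - 5)(x + 8). Numerator: 5(x + 8) - 7(x - 5) = (5x + 40) - (7x - 35) = -2x + 75
Result: (-2x + 75)/[(x - 5)(x + 8)]


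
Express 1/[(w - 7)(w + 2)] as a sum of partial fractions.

1/(w - 7)(w + 2) = α/(w - 7) + β/(w + 2). α = 1/(7 + 2) = 1/9, β = 1/(-2 - 7) = -1/9
Result: (1/9)/(w - 7) - (1/9)/(w + 2)


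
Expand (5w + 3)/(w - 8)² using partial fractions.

(5w + 3) = α(w - 8) + β. At w = 8: β = 5·8 + 3 = 43. Coeff of w: α = 5
Result: 5/(w - 8) + 43/(w - 8)²
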